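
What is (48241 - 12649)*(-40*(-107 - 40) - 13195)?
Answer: -260355480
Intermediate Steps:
(48241 - 12649)*(-40*(-107 - 40) - 13195) = 35592*(-40*(-147) - 13195) = 35592*(5880 - 13195) = 35592*(-7315) = -260355480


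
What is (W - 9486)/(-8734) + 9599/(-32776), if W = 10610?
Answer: -60338945/143132792 ≈ -0.42156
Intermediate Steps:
(W - 9486)/(-8734) + 9599/(-32776) = (10610 - 9486)/(-8734) + 9599/(-32776) = 1124*(-1/8734) + 9599*(-1/32776) = -562/4367 - 9599/32776 = -60338945/143132792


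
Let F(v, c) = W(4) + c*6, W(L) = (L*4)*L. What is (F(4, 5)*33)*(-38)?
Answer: -117876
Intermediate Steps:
W(L) = 4*L² (W(L) = (4*L)*L = 4*L²)
F(v, c) = 64 + 6*c (F(v, c) = 4*4² + c*6 = 4*16 + 6*c = 64 + 6*c)
(F(4, 5)*33)*(-38) = ((64 + 6*5)*33)*(-38) = ((64 + 30)*33)*(-38) = (94*33)*(-38) = 3102*(-38) = -117876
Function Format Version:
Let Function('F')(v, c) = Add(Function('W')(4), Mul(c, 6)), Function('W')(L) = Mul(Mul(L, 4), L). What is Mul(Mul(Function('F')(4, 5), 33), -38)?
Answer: -117876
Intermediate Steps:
Function('W')(L) = Mul(4, Pow(L, 2)) (Function('W')(L) = Mul(Mul(4, L), L) = Mul(4, Pow(L, 2)))
Function('F')(v, c) = Add(64, Mul(6, c)) (Function('F')(v, c) = Add(Mul(4, Pow(4, 2)), Mul(c, 6)) = Add(Mul(4, 16), Mul(6, c)) = Add(64, Mul(6, c)))
Mul(Mul(Function('F')(4, 5), 33), -38) = Mul(Mul(Add(64, Mul(6, 5)), 33), -38) = Mul(Mul(Add(64, 30), 33), -38) = Mul(Mul(94, 33), -38) = Mul(3102, -38) = -117876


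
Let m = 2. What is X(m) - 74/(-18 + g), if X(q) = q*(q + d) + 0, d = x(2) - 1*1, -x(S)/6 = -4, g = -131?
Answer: 7524/149 ≈ 50.497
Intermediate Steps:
x(S) = 24 (x(S) = -6*(-4) = 24)
d = 23 (d = 24 - 1*1 = 24 - 1 = 23)
X(q) = q*(23 + q) (X(q) = q*(q + 23) + 0 = q*(23 + q) + 0 = q*(23 + q))
X(m) - 74/(-18 + g) = 2*(23 + 2) - 74/(-18 - 131) = 2*25 - 74/(-149) = 50 - 1/149*(-74) = 50 + 74/149 = 7524/149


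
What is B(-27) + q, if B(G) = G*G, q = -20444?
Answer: -19715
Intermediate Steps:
B(G) = G²
B(-27) + q = (-27)² - 20444 = 729 - 20444 = -19715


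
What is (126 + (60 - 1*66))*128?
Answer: 15360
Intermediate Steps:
(126 + (60 - 1*66))*128 = (126 + (60 - 66))*128 = (126 - 6)*128 = 120*128 = 15360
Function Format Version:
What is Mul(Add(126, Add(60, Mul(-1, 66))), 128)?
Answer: 15360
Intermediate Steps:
Mul(Add(126, Add(60, Mul(-1, 66))), 128) = Mul(Add(126, Add(60, -66)), 128) = Mul(Add(126, -6), 128) = Mul(120, 128) = 15360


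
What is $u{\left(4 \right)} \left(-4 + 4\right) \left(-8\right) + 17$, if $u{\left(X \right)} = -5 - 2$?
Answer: $17$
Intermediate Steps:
$u{\left(X \right)} = -7$
$u{\left(4 \right)} \left(-4 + 4\right) \left(-8\right) + 17 = - 7 \left(-4 + 4\right) \left(-8\right) + 17 = \left(-7\right) 0 \left(-8\right) + 17 = 0 \left(-8\right) + 17 = 0 + 17 = 17$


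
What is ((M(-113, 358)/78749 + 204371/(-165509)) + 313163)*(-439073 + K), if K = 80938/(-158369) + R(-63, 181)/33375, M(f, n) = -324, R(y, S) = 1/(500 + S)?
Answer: -6450764495313917552173405741404928/46914298088993260410375 ≈ -1.3750e+11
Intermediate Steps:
K = -1839589057381/3599470020375 (K = 80938/(-158369) + 1/((500 + 181)*33375) = 80938*(-1/158369) + (1/33375)/681 = -80938/158369 + (1/681)*(1/33375) = -80938/158369 + 1/22728375 = -1839589057381/3599470020375 ≈ -0.51107)
((M(-113, 358)/78749 + 204371/(-165509)) + 313163)*(-439073 + K) = ((-324/78749 + 204371/(-165509)) + 313163)*(-439073 - 1839589057381/3599470020375) = ((-324*1/78749 + 204371*(-1/165509)) + 313163)*(-1580431939845169756/3599470020375) = ((-324/78749 - 204371/165509) + 313163)*(-1580431939845169756/3599470020375) = (-16147636795/13033668241 + 313163)*(-1580431939845169756/3599470020375) = (4081646499719488/13033668241)*(-1580431939845169756/3599470020375) = -6450764495313917552173405741404928/46914298088993260410375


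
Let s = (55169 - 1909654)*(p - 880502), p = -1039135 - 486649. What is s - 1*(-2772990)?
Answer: 4462424065700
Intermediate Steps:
p = -1525784
s = 4462421292710 (s = (55169 - 1909654)*(-1525784 - 880502) = -1854485*(-2406286) = 4462421292710)
s - 1*(-2772990) = 4462421292710 - 1*(-2772990) = 4462421292710 + 2772990 = 4462424065700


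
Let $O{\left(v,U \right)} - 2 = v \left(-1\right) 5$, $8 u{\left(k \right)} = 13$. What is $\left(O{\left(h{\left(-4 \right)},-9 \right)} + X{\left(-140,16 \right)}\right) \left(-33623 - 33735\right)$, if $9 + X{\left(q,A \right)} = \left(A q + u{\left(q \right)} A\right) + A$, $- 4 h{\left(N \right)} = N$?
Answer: $148861180$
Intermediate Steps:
$u{\left(k \right)} = \frac{13}{8}$ ($u{\left(k \right)} = \frac{1}{8} \cdot 13 = \frac{13}{8}$)
$h{\left(N \right)} = - \frac{N}{4}$
$X{\left(q,A \right)} = -9 + \frac{21 A}{8} + A q$ ($X{\left(q,A \right)} = -9 + \left(\left(A q + \frac{13 A}{8}\right) + A\right) = -9 + \left(\left(\frac{13 A}{8} + A q\right) + A\right) = -9 + \left(\frac{21 A}{8} + A q\right) = -9 + \frac{21 A}{8} + A q$)
$O{\left(v,U \right)} = 2 - 5 v$ ($O{\left(v,U \right)} = 2 + v \left(-1\right) 5 = 2 + - v 5 = 2 - 5 v$)
$\left(O{\left(h{\left(-4 \right)},-9 \right)} + X{\left(-140,16 \right)}\right) \left(-33623 - 33735\right) = \left(\left(2 - 5 \left(\left(- \frac{1}{4}\right) \left(-4\right)\right)\right) + \left(-9 + \frac{21}{8} \cdot 16 + 16 \left(-140\right)\right)\right) \left(-33623 - 33735\right) = \left(\left(2 - 5\right) - 2207\right) \left(-67358\right) = \left(-3 - 2207\right) \left(-67358\right) = \left(-2210\right) \left(-67358\right) = 148861180$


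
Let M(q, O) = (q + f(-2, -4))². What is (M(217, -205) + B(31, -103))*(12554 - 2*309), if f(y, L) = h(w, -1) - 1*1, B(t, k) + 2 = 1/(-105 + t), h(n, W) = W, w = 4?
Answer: 20413549968/37 ≈ 5.5172e+8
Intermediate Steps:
B(t, k) = -2 + 1/(-105 + t)
f(y, L) = -2 (f(y, L) = -1 - 1*1 = -1 - 1 = -2)
M(q, O) = (-2 + q)² (M(q, O) = (q - 2)² = (-2 + q)²)
(M(217, -205) + B(31, -103))*(12554 - 2*309) = ((-2 + 217)² + (211 - 2*31)/(-105 + 31))*(12554 - 2*309) = (215² + (211 - 62)/(-74))*(12554 - 618) = (46225 - 1/74*149)*11936 = (46225 - 149/74)*11936 = (3420501/74)*11936 = 20413549968/37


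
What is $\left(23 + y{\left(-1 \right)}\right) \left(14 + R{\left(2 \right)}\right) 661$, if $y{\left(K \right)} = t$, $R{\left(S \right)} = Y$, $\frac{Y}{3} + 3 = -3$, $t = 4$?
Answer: $-71388$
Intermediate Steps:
$Y = -18$ ($Y = -9 + 3 \left(-3\right) = -9 - 9 = -18$)
$R{\left(S \right)} = -18$
$y{\left(K \right)} = 4$
$\left(23 + y{\left(-1 \right)}\right) \left(14 + R{\left(2 \right)}\right) 661 = \left(23 + 4\right) \left(14 - 18\right) 661 = 27 \left(-4\right) 661 = \left(-108\right) 661 = -71388$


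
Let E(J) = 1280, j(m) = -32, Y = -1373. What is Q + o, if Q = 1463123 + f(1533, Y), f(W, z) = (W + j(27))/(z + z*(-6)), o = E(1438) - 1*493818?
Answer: 6663067526/6865 ≈ 9.7059e+5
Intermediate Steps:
o = -492538 (o = 1280 - 1*493818 = 1280 - 493818 = -492538)
f(W, z) = -(-32 + W)/(5*z) (f(W, z) = (W - 32)/(z + z*(-6)) = (-32 + W)/(z - 6*z) = (-32 + W)/((-5*z)) = (-32 + W)*(-1/(5*z)) = -(-32 + W)/(5*z))
Q = 10044340896/6865 (Q = 1463123 + (⅕)*(32 - 1*1533)/(-1373) = 1463123 + (⅕)*(-1/1373)*(32 - 1533) = 1463123 + (⅕)*(-1/1373)*(-1501) = 1463123 + 1501/6865 = 10044340896/6865 ≈ 1.4631e+6)
Q + o = 10044340896/6865 - 492538 = 6663067526/6865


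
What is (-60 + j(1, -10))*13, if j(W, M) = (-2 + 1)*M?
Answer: -650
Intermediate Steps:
j(W, M) = -M
(-60 + j(1, -10))*13 = (-60 - 1*(-10))*13 = (-60 + 10)*13 = -50*13 = -650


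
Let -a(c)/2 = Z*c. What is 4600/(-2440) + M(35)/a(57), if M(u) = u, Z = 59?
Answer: -775625/410286 ≈ -1.8904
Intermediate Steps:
a(c) = -118*c
4600/(-2440) + M(35)/a(57) = 4600/(-2440) + 35/((-118*57)) = 4600*(-1/2440) + 35/(-6726) = -115/61 + 35*(-1/6726) = -115/61 - 35/6726 = -775625/410286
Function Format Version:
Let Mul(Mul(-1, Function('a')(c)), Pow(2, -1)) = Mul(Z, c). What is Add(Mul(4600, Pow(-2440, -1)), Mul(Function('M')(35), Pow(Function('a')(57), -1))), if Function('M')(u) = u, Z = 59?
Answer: Rational(-775625, 410286) ≈ -1.8904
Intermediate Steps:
Function('a')(c) = Mul(-118, c) (Function('a')(c) = Mul(-2, Mul(59, c)) = Mul(-118, c))
Add(Mul(4600, Pow(-2440, -1)), Mul(Function('M')(35), Pow(Function('a')(57), -1))) = Add(Mul(4600, Pow(-2440, -1)), Mul(35, Pow(Mul(-118, 57), -1))) = Add(Mul(4600, Rational(-1, 2440)), Mul(35, Pow(-6726, -1))) = Add(Rational(-115, 61), Mul(35, Rational(-1, 6726))) = Add(Rational(-115, 61), Rational(-35, 6726)) = Rational(-775625, 410286)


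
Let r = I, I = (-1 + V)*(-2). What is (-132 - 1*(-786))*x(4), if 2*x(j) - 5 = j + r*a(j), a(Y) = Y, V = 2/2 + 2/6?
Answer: 2071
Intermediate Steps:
V = 4/3 (V = 2*(½) + 2*(⅙) = 1 + ⅓ = 4/3 ≈ 1.3333)
I = -⅔ (I = (-1 + 4/3)*(-2) = (⅓)*(-2) = -⅔ ≈ -0.66667)
r = -⅔ ≈ -0.66667
x(j) = 5/2 + j/6 (x(j) = 5/2 + (j - 2*j/3)/2 = 5/2 + (j/3)/2 = 5/2 + j/6)
(-132 - 1*(-786))*x(4) = (-132 - 1*(-786))*(5/2 + (⅙)*4) = (-132 + 786)*(5/2 + ⅔) = 654*(19/6) = 2071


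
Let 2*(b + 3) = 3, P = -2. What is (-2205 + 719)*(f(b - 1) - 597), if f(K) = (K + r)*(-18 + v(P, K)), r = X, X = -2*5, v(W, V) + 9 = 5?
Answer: 478492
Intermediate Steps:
v(W, V) = -4 (v(W, V) = -9 + 5 = -4)
b = -3/2 (b = -3 + (½)*3 = -3 + 3/2 = -3/2 ≈ -1.5000)
X = -10
r = -10
f(K) = 220 - 22*K (f(K) = (K - 10)*(-18 - 4) = (-10 + K)*(-22) = 220 - 22*K)
(-2205 + 719)*(f(b - 1) - 597) = (-2205 + 719)*((220 - 22*(-3/2 - 1)) - 597) = -1486*((220 - 22*(-5/2)) - 597) = -1486*((220 + 55) - 597) = -1486*(275 - 597) = -1486*(-322) = 478492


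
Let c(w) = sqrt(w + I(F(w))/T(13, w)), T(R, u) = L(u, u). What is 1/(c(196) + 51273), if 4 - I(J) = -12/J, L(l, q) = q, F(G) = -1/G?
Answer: 2512377/128817096904 - 7*sqrt(9017)/128817096904 ≈ 1.9498e-5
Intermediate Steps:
I(J) = 4 + 12/J (I(J) = 4 - (-12)/J = 4 + 12/J)
T(R, u) = u
c(w) = sqrt(w + (4 - 12*w)/w) (c(w) = sqrt(w + (4 + 12/((-1/w)))/w) = sqrt(w + (4 + 12*(-w))/w) = sqrt(w + (4 - 12*w)/w))
1/(c(196) + 51273) = 1/(sqrt(-12 + 196 + 4/196) + 51273) = 1/(sqrt(-12 + 196 + 4*(1/196)) + 51273) = 1/(sqrt(-12 + 196 + 1/49) + 51273) = 1/(sqrt(9017/49) + 51273) = 1/(sqrt(9017)/7 + 51273) = 1/(51273 + sqrt(9017)/7)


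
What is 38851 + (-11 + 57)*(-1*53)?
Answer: 36413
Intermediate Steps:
38851 + (-11 + 57)*(-1*53) = 38851 + 46*(-53) = 38851 - 2438 = 36413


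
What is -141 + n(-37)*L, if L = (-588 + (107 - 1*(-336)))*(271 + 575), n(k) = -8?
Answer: 981219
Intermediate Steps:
L = -122670 (L = (-588 + (107 + 336))*846 = (-588 + 443)*846 = -145*846 = -122670)
-141 + n(-37)*L = -141 - 8*(-122670) = -141 + 981360 = 981219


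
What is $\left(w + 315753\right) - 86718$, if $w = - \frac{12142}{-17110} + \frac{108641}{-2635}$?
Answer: $\frac{1032418176641}{4508485} \approx 2.2899 \cdot 10^{5}$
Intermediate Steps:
$w = - \frac{182685334}{4508485}$ ($w = \left(-12142\right) \left(- \frac{1}{17110}\right) + 108641 \left(- \frac{1}{2635}\right) = \frac{6071}{8555} - \frac{108641}{2635} = - \frac{182685334}{4508485} \approx -40.52$)
$\left(w + 315753\right) - 86718 = \left(- \frac{182685334}{4508485} + 315753\right) - 86718 = \frac{1423384978871}{4508485} - 86718 = \frac{1032418176641}{4508485}$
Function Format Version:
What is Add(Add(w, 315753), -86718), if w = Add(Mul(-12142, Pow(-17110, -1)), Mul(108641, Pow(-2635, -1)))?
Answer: Rational(1032418176641, 4508485) ≈ 2.2899e+5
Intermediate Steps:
w = Rational(-182685334, 4508485) (w = Add(Mul(-12142, Rational(-1, 17110)), Mul(108641, Rational(-1, 2635))) = Add(Rational(6071, 8555), Rational(-108641, 2635)) = Rational(-182685334, 4508485) ≈ -40.520)
Add(Add(w, 315753), -86718) = Add(Add(Rational(-182685334, 4508485), 315753), -86718) = Add(Rational(1423384978871, 4508485), -86718) = Rational(1032418176641, 4508485)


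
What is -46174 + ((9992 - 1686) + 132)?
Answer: -37736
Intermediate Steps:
-46174 + ((9992 - 1686) + 132) = -46174 + (8306 + 132) = -46174 + 8438 = -37736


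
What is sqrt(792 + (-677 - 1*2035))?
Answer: 8*I*sqrt(30) ≈ 43.818*I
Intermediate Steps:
sqrt(792 + (-677 - 1*2035)) = sqrt(792 + (-677 - 2035)) = sqrt(792 - 2712) = sqrt(-1920) = 8*I*sqrt(30)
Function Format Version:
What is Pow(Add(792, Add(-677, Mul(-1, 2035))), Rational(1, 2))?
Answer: Mul(8, I, Pow(30, Rational(1, 2))) ≈ Mul(43.818, I)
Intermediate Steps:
Pow(Add(792, Add(-677, Mul(-1, 2035))), Rational(1, 2)) = Pow(Add(792, Add(-677, -2035)), Rational(1, 2)) = Pow(Add(792, -2712), Rational(1, 2)) = Pow(-1920, Rational(1, 2)) = Mul(8, I, Pow(30, Rational(1, 2)))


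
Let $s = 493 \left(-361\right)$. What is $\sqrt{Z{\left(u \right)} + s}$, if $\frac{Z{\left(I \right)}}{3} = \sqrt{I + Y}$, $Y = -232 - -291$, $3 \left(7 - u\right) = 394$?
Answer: $\sqrt{-177973 + 14 i \sqrt{3}} \approx 0.029 + 421.87 i$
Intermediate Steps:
$u = - \frac{373}{3}$ ($u = 7 - \frac{394}{3} = - \frac{373}{3} \approx -124.33$)
$Y = 59$ ($Y = -232 + 291 = 59$)
$Z{\left(I \right)} = 3 \sqrt{59 + I}$ ($Z{\left(I \right)} = 3 \sqrt{I + 59} = 3 \sqrt{59 + I}$)
$s = -177973$
$\sqrt{Z{\left(u \right)} + s} = \sqrt{3 \sqrt{59 - \frac{373}{3}} - 177973} = \sqrt{3 \sqrt{- \frac{196}{3}} - 177973} = \sqrt{3 \frac{14 i \sqrt{3}}{3} - 177973} = \sqrt{14 i \sqrt{3} - 177973} = \sqrt{-177973 + 14 i \sqrt{3}}$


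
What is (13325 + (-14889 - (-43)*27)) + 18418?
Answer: 18015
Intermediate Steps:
(13325 + (-14889 - (-43)*27)) + 18418 = (13325 + (-14889 - 1*(-1161))) + 18418 = (13325 + (-14889 + 1161)) + 18418 = (13325 - 13728) + 18418 = -403 + 18418 = 18015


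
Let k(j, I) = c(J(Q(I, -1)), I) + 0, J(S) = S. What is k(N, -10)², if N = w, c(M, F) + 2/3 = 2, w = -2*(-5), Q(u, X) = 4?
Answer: 16/9 ≈ 1.7778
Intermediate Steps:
w = 10
c(M, F) = 4/3 (c(M, F) = -⅔ + 2 = 4/3)
N = 10
k(j, I) = 4/3 (k(j, I) = 4/3 + 0 = 4/3)
k(N, -10)² = (4/3)² = 16/9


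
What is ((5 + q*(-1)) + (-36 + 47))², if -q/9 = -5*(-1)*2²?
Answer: 38416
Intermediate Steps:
q = -180 (q = -9*(-5*(-1))*2² = -45*4 = -9*20 = -180)
((5 + q*(-1)) + (-36 + 47))² = ((5 - 180*(-1)) + (-36 + 47))² = ((5 + 180) + 11)² = (185 + 11)² = 196² = 38416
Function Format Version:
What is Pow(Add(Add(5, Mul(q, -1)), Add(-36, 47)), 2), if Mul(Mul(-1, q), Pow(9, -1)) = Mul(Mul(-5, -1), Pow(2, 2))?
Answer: 38416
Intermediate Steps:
q = -180 (q = Mul(-9, Mul(Mul(-5, -1), Pow(2, 2))) = Mul(-9, Mul(5, 4)) = Mul(-9, 20) = -180)
Pow(Add(Add(5, Mul(q, -1)), Add(-36, 47)), 2) = Pow(Add(Add(5, Mul(-180, -1)), Add(-36, 47)), 2) = Pow(Add(Add(5, 180), 11), 2) = Pow(Add(185, 11), 2) = Pow(196, 2) = 38416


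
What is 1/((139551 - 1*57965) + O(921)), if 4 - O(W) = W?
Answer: 1/80669 ≈ 1.2396e-5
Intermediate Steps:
O(W) = 4 - W
1/((139551 - 1*57965) + O(921)) = 1/((139551 - 1*57965) + (4 - 1*921)) = 1/((139551 - 57965) + (4 - 921)) = 1/(81586 - 917) = 1/80669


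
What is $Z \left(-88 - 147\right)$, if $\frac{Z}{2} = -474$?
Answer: $222780$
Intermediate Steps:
$Z = -948$ ($Z = 2 \left(-474\right) = -948$)
$Z \left(-88 - 147\right) = - 948 \left(-88 - 147\right) = \left(-948\right) \left(-235\right) = 222780$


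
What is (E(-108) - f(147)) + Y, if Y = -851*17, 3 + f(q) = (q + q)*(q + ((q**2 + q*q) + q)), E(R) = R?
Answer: -12807100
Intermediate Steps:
f(q) = -3 + 2*q*(2*q + 2*q**2) (f(q) = -3 + (q + q)*(q + ((q**2 + q*q) + q)) = -3 + (2*q)*(q + ((q**2 + q**2) + q)) = -3 + (2*q)*(q + (2*q**2 + q)) = -3 + (2*q)*(q + (q + 2*q**2)) = -3 + (2*q)*(2*q + 2*q**2) = -3 + 2*q*(2*q + 2*q**2))
Y = -14467
(E(-108) - f(147)) + Y = (-108 - (-3 + 4*147**2 + 4*147**3)) - 14467 = (-108 - (-3 + 4*21609 + 4*3176523)) - 14467 = (-108 - (-3 + 86436 + 12706092)) - 14467 = (-108 - 1*12792525) - 14467 = (-108 - 12792525) - 14467 = -12792633 - 14467 = -12807100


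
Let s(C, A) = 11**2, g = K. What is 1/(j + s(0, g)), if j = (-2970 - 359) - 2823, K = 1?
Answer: -1/6031 ≈ -0.00016581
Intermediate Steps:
g = 1
s(C, A) = 121
j = -6152 (j = -3329 - 2823 = -6152)
1/(j + s(0, g)) = 1/(-6152 + 121) = 1/(-6031) = -1/6031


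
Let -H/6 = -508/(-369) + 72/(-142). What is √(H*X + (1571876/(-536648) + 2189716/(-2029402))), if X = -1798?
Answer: √197589214191340931468467350918/4590196825494 ≈ 96.839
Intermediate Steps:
H = -45568/8733 (H = -6*(-508/(-369) + 72/(-142)) = -6*(-508*(-1/369) + 72*(-1/142)) = -6*(508/369 - 36/71) = -6*22784/26199 = -45568/8733 ≈ -5.2179)
√(H*X + (1571876/(-536648) + 2189716/(-2029402))) = √(-45568/8733*(-1798) + (1571876/(-536648) + 2189716/(-2029402))) = √(81931264/8733 + (1571876*(-1/536648) + 2189716*(-1/2029402))) = √(81931264/8733 + (-392969/134162 - 1094858/1014701)) = √(81931264/8733 - 545634376265/136134315562) = √(11148891522761608123/1188860977802946) = √197589214191340931468467350918/4590196825494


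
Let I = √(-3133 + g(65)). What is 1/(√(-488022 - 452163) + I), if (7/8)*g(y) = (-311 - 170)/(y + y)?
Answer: -35*I/(√3843105 + 105*√104465) ≈ -0.000975*I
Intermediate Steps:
g(y) = -1924/(7*y) (g(y) = 8*((-311 - 170)/(y + y))/7 = 8*(-481*1/(2*y))/7 = 8*(-481/(2*y))/7 = -1924/(7*y))
I = I*√3843105/35 (I = √(-3133 - 1924/7/65) = √(-3133 - 1924/7*1/65) = √(-3133 - 148/35) = √(-109803/35) = I*√3843105/35 ≈ 56.011*I)
1/(√(-488022 - 452163) + I) = 1/(√(-488022 - 452163) + I*√3843105/35) = 1/(√(-940185) + I*√3843105/35) = 1/(3*I*√104465 + I*√3843105/35)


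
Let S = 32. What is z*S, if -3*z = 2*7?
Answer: -448/3 ≈ -149.33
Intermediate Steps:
z = -14/3 (z = -2*7/3 = -⅓*14 = -14/3 ≈ -4.6667)
z*S = -14/3*32 = -448/3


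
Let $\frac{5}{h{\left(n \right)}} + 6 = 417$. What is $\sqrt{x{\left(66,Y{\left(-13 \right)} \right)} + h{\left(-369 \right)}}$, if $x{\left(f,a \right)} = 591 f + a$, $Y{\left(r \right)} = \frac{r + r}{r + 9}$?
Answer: $\frac{\sqrt{26360130270}}{822} \approx 197.52$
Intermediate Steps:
$Y{\left(r \right)} = \frac{2 r}{9 + r}$
$h{\left(n \right)} = \frac{5}{411}$ ($h{\left(n \right)} = \frac{5}{-6 + 417} = \frac{5}{411}$)
$x{\left(f,a \right)} = a + 591 f$
$\sqrt{x{\left(66,Y{\left(-13 \right)} \right)} + h{\left(-369 \right)}} = \sqrt{\left(2 \left(-13\right) \frac{1}{9 - 13} + 591 \cdot 66\right) + \frac{5}{411}} = \sqrt{\left(2 \left(-13\right) \frac{1}{-4} + 39006\right) + \frac{5}{411}} = \sqrt{\left(2 \left(-13\right) \left(- \frac{1}{4}\right) + 39006\right) + \frac{5}{411}} = \sqrt{\left(\frac{13}{2} + 39006\right) + \frac{5}{411}} = \sqrt{\frac{78025}{2} + \frac{5}{411}} = \sqrt{\frac{32068285}{822}} = \frac{\sqrt{26360130270}}{822}$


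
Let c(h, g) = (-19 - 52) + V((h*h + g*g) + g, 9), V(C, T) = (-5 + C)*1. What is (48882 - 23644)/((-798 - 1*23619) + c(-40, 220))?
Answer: 25238/25727 ≈ 0.98099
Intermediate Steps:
V(C, T) = -5 + C
c(h, g) = -76 + g + g**2 + h**2 (c(h, g) = (-19 - 52) + (-5 + ((h*h + g*g) + g)) = -71 + (-5 + ((h**2 + g**2) + g)) = -71 + (-5 + ((g**2 + h**2) + g)) = -71 + (-5 + (g + g**2 + h**2)) = -71 + (-5 + g + g**2 + h**2) = -76 + g + g**2 + h**2)
(48882 - 23644)/((-798 - 1*23619) + c(-40, 220)) = (48882 - 23644)/((-798 - 1*23619) + (-76 + 220 + 220**2 + (-40)**2)) = 25238/((-798 - 23619) + (-76 + 220 + 48400 + 1600)) = 25238/(-24417 + 50144) = 25238/25727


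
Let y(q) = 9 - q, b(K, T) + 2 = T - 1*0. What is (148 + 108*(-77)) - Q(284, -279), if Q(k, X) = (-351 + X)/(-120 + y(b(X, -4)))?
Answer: -8174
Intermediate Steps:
b(K, T) = -2 + T (b(K, T) = -2 + (T - 1*0) = -2 + (T + 0) = -2 + T)
Q(k, X) = 117/35 - X/105 (Q(k, X) = (-351 + X)/(-120 + (9 - (-2 - 4))) = (-351 + X)/(-120 + (9 - 1*(-6))) = (-351 + X)/(-120 + (9 + 6)) = (-351 + X)/(-120 + 15) = (-351 + X)/(-105) = (-351 + X)*(-1/105) = 117/35 - X/105)
(148 + 108*(-77)) - Q(284, -279) = (148 + 108*(-77)) - (117/35 - 1/105*(-279)) = (148 - 8316) - (117/35 + 93/35) = -8168 - 1*6 = -8168 - 6 = -8174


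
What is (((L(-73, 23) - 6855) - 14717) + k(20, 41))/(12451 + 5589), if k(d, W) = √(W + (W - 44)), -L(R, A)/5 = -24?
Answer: -5363/4510 + √38/18040 ≈ -1.1888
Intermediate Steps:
L(R, A) = 120 (L(R, A) = -5*(-24) = 120)
k(d, W) = √(-44 + 2*W) (k(d, W) = √(W + (-44 + W)) = √(-44 + 2*W))
(((L(-73, 23) - 6855) - 14717) + k(20, 41))/(12451 + 5589) = (((120 - 6855) - 14717) + √(-44 + 2*41))/(12451 + 5589) = ((-6735 - 14717) + √(-44 + 82))/18040 = (-21452 + √38)*(1/18040) = -5363/4510 + √38/18040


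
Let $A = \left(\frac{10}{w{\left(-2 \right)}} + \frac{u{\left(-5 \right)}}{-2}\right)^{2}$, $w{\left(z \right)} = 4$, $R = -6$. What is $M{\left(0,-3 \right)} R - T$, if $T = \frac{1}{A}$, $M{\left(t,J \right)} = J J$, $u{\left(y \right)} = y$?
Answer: $- \frac{1351}{25} \approx -54.04$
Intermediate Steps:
$A = 25$ ($A = \left(\frac{10}{4} - \frac{5}{-2}\right)^{2} = \left(10 \cdot \frac{1}{4} - - \frac{5}{2}\right)^{2} = \left(\frac{5}{2} + \frac{5}{2}\right)^{2} = 5^{2} = 25$)
$M{\left(t,J \right)} = J^{2}$
$T = \frac{1}{25} \approx 0.04$
$M{\left(0,-3 \right)} R - T = \left(-3\right)^{2} \left(-6\right) - \frac{1}{25} = 9 \left(-6\right) - \frac{1}{25} = -54 - \frac{1}{25} = - \frac{1351}{25}$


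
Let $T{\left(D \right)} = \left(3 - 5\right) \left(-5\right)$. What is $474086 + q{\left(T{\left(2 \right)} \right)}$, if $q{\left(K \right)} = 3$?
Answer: $474089$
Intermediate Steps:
$T{\left(D \right)} = 10$ ($T{\left(D \right)} = \left(-2\right) \left(-5\right) = 10$)
$474086 + q{\left(T{\left(2 \right)} \right)} = 474086 + 3 = 474089$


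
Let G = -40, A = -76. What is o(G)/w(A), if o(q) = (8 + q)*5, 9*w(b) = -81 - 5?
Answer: 720/43 ≈ 16.744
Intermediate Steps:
w(b) = -86/9 (w(b) = (-81 - 5)/9 = (1/9)*(-86) = -86/9)
o(q) = 40 + 5*q
o(G)/w(A) = (40 + 5*(-40))/(-86/9) = (40 - 200)*(-9/86) = -160*(-9/86) = 720/43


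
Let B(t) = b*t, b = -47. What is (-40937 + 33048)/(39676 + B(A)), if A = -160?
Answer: -343/2052 ≈ -0.16715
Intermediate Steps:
B(t) = -47*t
(-40937 + 33048)/(39676 + B(A)) = (-40937 + 33048)/(39676 - 47*(-160)) = -7889/(39676 + 7520) = -7889/47196 = -7889*1/47196 = -343/2052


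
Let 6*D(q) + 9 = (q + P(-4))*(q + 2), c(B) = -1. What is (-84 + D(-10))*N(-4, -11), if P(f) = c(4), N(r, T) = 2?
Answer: -425/3 ≈ -141.67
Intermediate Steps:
P(f) = -1
D(q) = -3/2 + (-1 + q)*(2 + q)/6 (D(q) = -3/2 + ((q - 1)*(q + 2))/6 = -3/2 + ((-1 + q)*(2 + q))/6 = -3/2 + (-1 + q)*(2 + q)/6)
(-84 + D(-10))*N(-4, -11) = (-84 + (-11/6 + (⅙)*(-10) + (⅙)*(-10)²))*2 = (-84 + (-11/6 - 5/3 + (⅙)*100))*2 = (-84 + (-11/6 - 5/3 + 50/3))*2 = (-84 + 79/6)*2 = -425/6*2 = -425/3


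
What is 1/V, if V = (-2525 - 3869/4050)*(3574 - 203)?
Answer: -4050/34485731149 ≈ -1.1744e-7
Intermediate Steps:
V = -34485731149/4050 (V = (-2525 - 3869*1/4050)*3371 = (-2525 - 3869/4050)*3371 = -10230119/4050*3371 = -34485731149/4050 ≈ -8.5150e+6)
1/V = 1/(-34485731149/4050) = -4050/34485731149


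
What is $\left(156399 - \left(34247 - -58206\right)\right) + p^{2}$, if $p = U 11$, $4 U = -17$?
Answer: $\frac{1058105}{16} \approx 66132.0$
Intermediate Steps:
$U = - \frac{17}{4}$ ($U = \frac{1}{4} \left(-17\right) = - \frac{17}{4} \approx -4.25$)
$p = - \frac{187}{4}$ ($p = \left(- \frac{17}{4}\right) 11 = - \frac{187}{4} \approx -46.75$)
$\left(156399 - \left(34247 - -58206\right)\right) + p^{2} = \left(156399 - \left(34247 - -58206\right)\right) + \left(- \frac{187}{4}\right)^{2} = \left(156399 - \left(34247 + 58206\right)\right) + \frac{34969}{16} = \left(156399 - 92453\right) + \frac{34969}{16} = 63946 + \frac{34969}{16} = \frac{1058105}{16}$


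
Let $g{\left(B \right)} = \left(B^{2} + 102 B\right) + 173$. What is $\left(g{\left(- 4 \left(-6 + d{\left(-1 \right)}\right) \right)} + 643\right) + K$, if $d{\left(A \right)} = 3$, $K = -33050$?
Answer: $-30866$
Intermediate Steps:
$g{\left(B \right)} = 173 + B^{2} + 102 B$
$\left(g{\left(- 4 \left(-6 + d{\left(-1 \right)}\right) \right)} + 643\right) + K = \left(\left(173 + \left(- 4 \left(-6 + 3\right)\right)^{2} + 102 \left(- 4 \left(-6 + 3\right)\right)\right) + 643\right) - 33050 = \left(\left(173 + \left(\left(-4\right) \left(-3\right)\right)^{2} + 102 \left(\left(-4\right) \left(-3\right)\right)\right) + 643\right) - 33050 = \left(\left(173 + 12^{2} + 102 \cdot 12\right) + 643\right) - 33050 = \left(\left(173 + 144 + 1224\right) + 643\right) - 33050 = \left(1541 + 643\right) - 33050 = 2184 - 33050 = -30866$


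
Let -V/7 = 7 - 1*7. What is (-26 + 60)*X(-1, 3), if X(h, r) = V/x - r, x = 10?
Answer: -102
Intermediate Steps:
V = 0 (V = -7*(7 - 1*7) = -7*(7 - 7) = -7*0 = 0)
X(h, r) = -r (X(h, r) = 0/10 - r = 0*(1/10) - r = 0 - r = -r)
(-26 + 60)*X(-1, 3) = (-26 + 60)*(-1*3) = 34*(-3) = -102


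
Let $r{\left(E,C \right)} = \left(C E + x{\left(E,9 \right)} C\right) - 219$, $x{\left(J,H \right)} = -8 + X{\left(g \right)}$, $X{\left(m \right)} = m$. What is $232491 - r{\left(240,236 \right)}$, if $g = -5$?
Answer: $179138$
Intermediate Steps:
$x{\left(J,H \right)} = -13$ ($x{\left(J,H \right)} = -8 - 5 = -13$)
$r{\left(E,C \right)} = -219 - 13 C + C E$ ($r{\left(E,C \right)} = \left(C E - 13 C\right) - 219 = \left(- 13 C + C E\right) - 219 = -219 - 13 C + C E$)
$232491 - r{\left(240,236 \right)} = 232491 - \left(-219 - 3068 + 236 \cdot 240\right) = 232491 - \left(-219 - 3068 + 56640\right) = 232491 - 53353 = 179138$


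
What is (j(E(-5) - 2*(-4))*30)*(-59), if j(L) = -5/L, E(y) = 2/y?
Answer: 22125/19 ≈ 1164.5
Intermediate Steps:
(j(E(-5) - 2*(-4))*30)*(-59) = (-5/(2/(-5) - 2*(-4))*30)*(-59) = (-5/(2*(-⅕) + 8)*30)*(-59) = (-5/(-⅖ + 8)*30)*(-59) = (-5/38/5*30)*(-59) = (-5*5/38*30)*(-59) = -25/38*30*(-59) = -375/19*(-59) = 22125/19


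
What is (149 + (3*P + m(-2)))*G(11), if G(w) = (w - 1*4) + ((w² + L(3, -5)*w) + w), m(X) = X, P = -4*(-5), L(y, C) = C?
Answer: 17388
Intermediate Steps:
P = 20
G(w) = -4 + w² - 3*w (G(w) = (w - 1*4) + ((w² - 5*w) + w) = (w - 4) + (w² - 4*w) = (-4 + w) + (w² - 4*w) = -4 + w² - 3*w)
(149 + (3*P + m(-2)))*G(11) = (149 + (3*20 - 2))*(-4 + 11² - 3*11) = (149 + (60 - 2))*(-4 + 121 - 33) = (149 + 58)*84 = 207*84 = 17388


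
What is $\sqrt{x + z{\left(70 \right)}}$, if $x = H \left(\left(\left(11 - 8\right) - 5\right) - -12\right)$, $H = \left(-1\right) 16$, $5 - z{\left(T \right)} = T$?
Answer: $15 i \approx 15.0 i$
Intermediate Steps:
$z{\left(T \right)} = 5 - T$
$H = -16$
$x = -160$ ($x = - 16 \left(\left(\left(11 - 8\right) - 5\right) - -12\right) = - 16 \left(\left(3 - 5\right) + 12\right) = - 16 \left(-2 + 12\right) = \left(-16\right) 10 = -160$)
$\sqrt{x + z{\left(70 \right)}} = \sqrt{-160 + \left(5 - 70\right)} = \sqrt{-160 - 65} = \sqrt{-225} = 15 i$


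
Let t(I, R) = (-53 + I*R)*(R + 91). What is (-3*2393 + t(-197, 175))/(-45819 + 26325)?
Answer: 9191627/19494 ≈ 471.51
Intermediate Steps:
t(I, R) = (-53 + I*R)*(91 + R)
(-3*2393 + t(-197, 175))/(-45819 + 26325) = (-3*2393 + (-4823 - 53*175 - 197*175² + 91*(-197)*175))/(-45819 + 26325) = (-7179 + (-4823 - 9275 - 197*30625 - 3137225))/(-19494) = (-7179 + (-4823 - 9275 - 6033125 - 3137225))*(-1/19494) = (-7179 - 9184448)*(-1/19494) = -9191627*(-1/19494) = 9191627/19494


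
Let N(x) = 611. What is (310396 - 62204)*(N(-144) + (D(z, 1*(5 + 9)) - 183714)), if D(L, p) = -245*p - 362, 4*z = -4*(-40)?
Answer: -46385843840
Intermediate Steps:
z = 40 (z = (-4*(-40))/4 = (¼)*160 = 40)
D(L, p) = -362 - 245*p
(310396 - 62204)*(N(-144) + (D(z, 1*(5 + 9)) - 183714)) = (310396 - 62204)*(611 + ((-362 - 245*(5 + 9)) - 183714)) = 248192*(611 + ((-362 - 245*14) - 183714)) = 248192*(611 + ((-362 - 3430) - 183714)) = 248192*(611 + (-3792 - 183714)) = 248192*(611 - 187506) = 248192*(-186895) = -46385843840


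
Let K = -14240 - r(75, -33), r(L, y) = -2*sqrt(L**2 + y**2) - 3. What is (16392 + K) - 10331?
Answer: -8176 + 6*sqrt(746) ≈ -8012.1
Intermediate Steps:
r(L, y) = -3 - 2*sqrt(L**2 + y**2)
K = -14237 + 6*sqrt(746) (K = -14240 - (-3 - 2*sqrt(75**2 + (-33)**2)) = -14240 - (-3 - 2*sqrt(5625 + 1089)) = -14240 - (-3 - 6*sqrt(746)) = -14240 + (3 + 6*sqrt(746)) = -14237 + 6*sqrt(746) ≈ -14073.)
(16392 + K) - 10331 = (16392 + (-14237 + 6*sqrt(746))) - 10331 = (2155 + 6*sqrt(746)) - 10331 = -8176 + 6*sqrt(746)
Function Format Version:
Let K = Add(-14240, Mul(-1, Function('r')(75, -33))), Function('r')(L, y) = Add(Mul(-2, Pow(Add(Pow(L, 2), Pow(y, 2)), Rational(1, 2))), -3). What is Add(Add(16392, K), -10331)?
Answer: Add(-8176, Mul(6, Pow(746, Rational(1, 2)))) ≈ -8012.1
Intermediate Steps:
Function('r')(L, y) = Add(-3, Mul(-2, Pow(Add(Pow(L, 2), Pow(y, 2)), Rational(1, 2))))
K = Add(-14237, Mul(6, Pow(746, Rational(1, 2)))) (K = Add(-14240, Mul(-1, Add(-3, Mul(-2, Pow(Add(Pow(75, 2), Pow(-33, 2)), Rational(1, 2)))))) = Add(-14240, Mul(-1, Add(-3, Mul(-2, Pow(Add(5625, 1089), Rational(1, 2)))))) = Add(-14240, Mul(-1, Add(-3, Mul(-2, Pow(6714, Rational(1, 2)))))) = Add(-14240, Mul(-1, Add(-3, Mul(-2, Mul(3, Pow(746, Rational(1, 2))))))) = Add(-14240, Mul(-1, Add(-3, Mul(-6, Pow(746, Rational(1, 2)))))) = Add(-14240, Add(3, Mul(6, Pow(746, Rational(1, 2))))) = Add(-14237, Mul(6, Pow(746, Rational(1, 2)))) ≈ -14073.)
Add(Add(16392, K), -10331) = Add(Add(16392, Add(-14237, Mul(6, Pow(746, Rational(1, 2))))), -10331) = Add(Add(2155, Mul(6, Pow(746, Rational(1, 2)))), -10331) = Add(-8176, Mul(6, Pow(746, Rational(1, 2))))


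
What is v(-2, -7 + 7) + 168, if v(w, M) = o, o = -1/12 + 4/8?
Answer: 2021/12 ≈ 168.42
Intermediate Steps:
o = 5/12 (o = -1*1/12 + 4*(⅛) = -1/12 + ½ = 5/12 ≈ 0.41667)
v(w, M) = 5/12
v(-2, -7 + 7) + 168 = 5/12 + 168 = 2021/12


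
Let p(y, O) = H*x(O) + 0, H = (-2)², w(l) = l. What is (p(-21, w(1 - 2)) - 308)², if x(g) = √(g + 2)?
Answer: 92416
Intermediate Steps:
x(g) = √(2 + g)
H = 4
p(y, O) = 4*√(2 + O) (p(y, O) = 4*√(2 + O) + 0 = 4*√(2 + O))
(p(-21, w(1 - 2)) - 308)² = (4*√(2 + (1 - 2)) - 308)² = (4*√(2 - 1) - 308)² = (4*√1 - 308)² = (4*1 - 308)² = (4 - 308)² = (-304)² = 92416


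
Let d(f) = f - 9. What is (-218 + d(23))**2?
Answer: 41616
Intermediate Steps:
d(f) = -9 + f
(-218 + d(23))**2 = (-218 + (-9 + 23))**2 = (-218 + 14)**2 = (-204)**2 = 41616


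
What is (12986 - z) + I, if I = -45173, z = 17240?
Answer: -49427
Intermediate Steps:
(12986 - z) + I = (12986 - 1*17240) - 45173 = (12986 - 17240) - 45173 = -4254 - 45173 = -49427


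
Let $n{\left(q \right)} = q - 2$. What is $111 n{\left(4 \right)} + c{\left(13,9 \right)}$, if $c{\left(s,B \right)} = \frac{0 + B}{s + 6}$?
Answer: $\frac{4227}{19} \approx 222.47$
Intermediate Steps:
$c{\left(s,B \right)} = \frac{B}{6 + s}$
$n{\left(q \right)} = -2 + q$ ($n{\left(q \right)} = q - 2 = -2 + q$)
$111 n{\left(4 \right)} + c{\left(13,9 \right)} = 111 \left(-2 + 4\right) + \frac{9}{6 + 13} = 111 \cdot 2 + \frac{9}{19} = 222 + 9 \cdot \frac{1}{19} = 222 + \frac{9}{19} = \frac{4227}{19}$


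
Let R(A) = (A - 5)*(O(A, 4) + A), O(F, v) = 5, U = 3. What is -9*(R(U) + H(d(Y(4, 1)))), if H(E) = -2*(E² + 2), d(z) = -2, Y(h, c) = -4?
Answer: 252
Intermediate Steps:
R(A) = (-5 + A)*(5 + A) (R(A) = (A - 5)*(5 + A) = (-5 + A)*(5 + A))
H(E) = -4 - 2*E² (H(E) = -2*(2 + E²) = -4 - 2*E²)
-9*(R(U) + H(d(Y(4, 1)))) = -9*((-25 + 3²) + (-4 - 2*(-2)²)) = -9*((-25 + 9) + (-4 - 2*4)) = -9*(-16 + (-4 - 8)) = -9*(-16 - 12) = -9*(-28) = 252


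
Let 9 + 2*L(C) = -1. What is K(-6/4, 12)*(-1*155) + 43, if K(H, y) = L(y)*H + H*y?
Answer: 3341/2 ≈ 1670.5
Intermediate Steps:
L(C) = -5 (L(C) = -9/2 + (½)*(-1) = -9/2 - ½ = -5)
K(H, y) = -5*H + H*y
K(-6/4, 12)*(-1*155) + 43 = ((-6/4)*(-5 + 12))*(-1*155) + 43 = (-6*¼*7)*(-155) + 43 = -3/2*7*(-155) + 43 = -21/2*(-155) + 43 = 3255/2 + 43 = 3341/2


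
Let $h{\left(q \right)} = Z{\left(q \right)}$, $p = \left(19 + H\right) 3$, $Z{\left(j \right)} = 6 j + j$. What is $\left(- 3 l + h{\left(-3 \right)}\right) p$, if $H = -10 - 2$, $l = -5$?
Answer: $-126$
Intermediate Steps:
$Z{\left(j \right)} = 7 j$
$H = -12$ ($H = -10 - 2 = -12$)
$p = 21$ ($p = \left(19 - 12\right) 3 = 7 \cdot 3 = 21$)
$h{\left(q \right)} = 7 q$
$\left(- 3 l + h{\left(-3 \right)}\right) p = \left(\left(-3\right) \left(-5\right) + 7 \left(-3\right)\right) 21 = \left(15 - 21\right) 21 = \left(-6\right) 21 = -126$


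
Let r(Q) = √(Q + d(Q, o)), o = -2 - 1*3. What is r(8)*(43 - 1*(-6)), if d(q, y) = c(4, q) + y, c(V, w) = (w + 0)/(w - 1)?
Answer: 7*√203 ≈ 99.735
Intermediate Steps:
o = -5 (o = -2 - 3 = -5)
c(V, w) = w/(-1 + w)
d(q, y) = y + q/(-1 + q) (d(q, y) = q/(-1 + q) + y = y + q/(-1 + q))
r(Q) = √(Q + (5 - 4*Q)/(-1 + Q)) (r(Q) = √(Q + (Q - 5*(-1 + Q))/(-1 + Q)) = √(Q + (Q + (5 - 5*Q))/(-1 + Q)) = √(Q + (5 - 4*Q)/(-1 + Q)))
r(8)*(43 - 1*(-6)) = √((5 + 8² - 5*8)/(-1 + 8))*(43 - 1*(-6)) = √((5 + 64 - 40)/7)*(43 + 6) = √((⅐)*29)*49 = √(29/7)*49 = (√203/7)*49 = 7*√203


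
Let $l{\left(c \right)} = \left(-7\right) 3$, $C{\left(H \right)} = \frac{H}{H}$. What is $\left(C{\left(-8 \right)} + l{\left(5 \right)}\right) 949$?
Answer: $-18980$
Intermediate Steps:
$C{\left(H \right)} = 1$
$l{\left(c \right)} = -21$
$\left(C{\left(-8 \right)} + l{\left(5 \right)}\right) 949 = \left(1 - 21\right) 949 = \left(-20\right) 949 = -18980$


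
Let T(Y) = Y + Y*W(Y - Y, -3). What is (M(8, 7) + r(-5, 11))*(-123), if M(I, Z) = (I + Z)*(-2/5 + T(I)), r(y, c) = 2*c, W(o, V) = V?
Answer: 27552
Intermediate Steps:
T(Y) = -2*Y (T(Y) = Y + Y*(-3) = Y - 3*Y = -2*Y)
M(I, Z) = (-⅖ - 2*I)*(I + Z) (M(I, Z) = (I + Z)*(-2/5 - 2*I) = (I + Z)*(-2*⅕ - 2*I) = (I + Z)*(-⅖ - 2*I) = (-⅖ - 2*I)*(I + Z))
(M(8, 7) + r(-5, 11))*(-123) = ((-2*8² - ⅖*8 - ⅖*7 - 2*8*7) + 2*11)*(-123) = ((-2*64 - 16/5 - 14/5 - 112) + 22)*(-123) = ((-128 - 16/5 - 14/5 - 112) + 22)*(-123) = (-246 + 22)*(-123) = -224*(-123) = 27552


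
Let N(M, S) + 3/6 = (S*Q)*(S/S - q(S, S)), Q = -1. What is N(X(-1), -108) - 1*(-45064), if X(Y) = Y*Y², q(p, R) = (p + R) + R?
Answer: 160327/2 ≈ 80164.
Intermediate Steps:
q(p, R) = p + 2*R (q(p, R) = (R + p) + R = p + 2*R)
X(Y) = Y³
N(M, S) = -½ - S*(1 - 3*S) (N(M, S) = -½ + (S*(-1))*(S/S - (S + 2*S)) = -½ + (-S)*(1 - 3*S) = -½ - S*(1 - 3*S))
N(X(-1), -108) - 1*(-45064) = (-½ - 1*(-108) + 3*(-108)²) - 1*(-45064) = (-½ + 108 + 3*11664) + 45064 = (-½ + 108 + 34992) + 45064 = 70199/2 + 45064 = 160327/2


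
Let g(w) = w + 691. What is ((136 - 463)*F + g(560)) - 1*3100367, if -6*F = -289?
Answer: -6229733/2 ≈ -3.1149e+6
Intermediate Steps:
F = 289/6 (F = -⅙*(-289) = 289/6 ≈ 48.167)
g(w) = 691 + w
((136 - 463)*F + g(560)) - 1*3100367 = ((136 - 463)*(289/6) + (691 + 560)) - 1*3100367 = (-327*289/6 + 1251) - 3100367 = (-31501/2 + 1251) - 3100367 = -28999/2 - 3100367 = -6229733/2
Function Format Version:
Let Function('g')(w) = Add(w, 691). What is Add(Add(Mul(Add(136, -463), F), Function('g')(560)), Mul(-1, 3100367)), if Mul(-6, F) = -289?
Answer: Rational(-6229733, 2) ≈ -3.1149e+6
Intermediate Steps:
F = Rational(289, 6) (F = Mul(Rational(-1, 6), -289) = Rational(289, 6) ≈ 48.167)
Function('g')(w) = Add(691, w)
Add(Add(Mul(Add(136, -463), F), Function('g')(560)), Mul(-1, 3100367)) = Add(Add(Mul(Add(136, -463), Rational(289, 6)), Add(691, 560)), Mul(-1, 3100367)) = Add(Add(Mul(-327, Rational(289, 6)), 1251), -3100367) = Add(Add(Rational(-31501, 2), 1251), -3100367) = Add(Rational(-28999, 2), -3100367) = Rational(-6229733, 2)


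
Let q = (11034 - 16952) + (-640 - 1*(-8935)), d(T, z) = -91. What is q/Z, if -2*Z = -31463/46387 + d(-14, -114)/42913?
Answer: 363974528599/52092036 ≈ 6987.1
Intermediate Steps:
q = 2377 (q = -5918 + (-640 + 8935) = -5918 + 8295 = 2377)
Z = 52092036/153123487 (Z = -(-31463/46387 - 91/42913)/2 = -(-31463*1/46387 - 91*1/42913)/2 = -(-31463/46387 - 7/3301)/2 = -1/2*(-104184072/153123487) = 52092036/153123487 ≈ 0.34020)
q/Z = 2377/(52092036/153123487) = 2377*(153123487/52092036) = 363974528599/52092036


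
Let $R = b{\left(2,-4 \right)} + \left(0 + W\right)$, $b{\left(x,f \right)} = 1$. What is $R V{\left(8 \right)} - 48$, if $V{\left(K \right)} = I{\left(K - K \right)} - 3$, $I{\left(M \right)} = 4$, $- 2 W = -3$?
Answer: $- \frac{91}{2} \approx -45.5$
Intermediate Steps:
$W = \frac{3}{2}$ ($W = \left(- \frac{1}{2}\right) \left(-3\right) = \frac{3}{2} \approx 1.5$)
$V{\left(K \right)} = 1$ ($V{\left(K \right)} = 4 - 3 = 1$)
$R = \frac{5}{2}$ ($R = 1 + \left(0 + \frac{3}{2}\right) = 1 + \frac{3}{2} = \frac{5}{2} \approx 2.5$)
$R V{\left(8 \right)} - 48 = \frac{5}{2} \cdot 1 - 48 = \frac{5}{2} - 48 = - \frac{91}{2}$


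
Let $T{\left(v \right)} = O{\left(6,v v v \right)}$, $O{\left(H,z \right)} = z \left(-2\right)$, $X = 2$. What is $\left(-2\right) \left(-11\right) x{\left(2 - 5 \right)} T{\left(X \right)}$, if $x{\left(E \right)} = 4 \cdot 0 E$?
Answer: $0$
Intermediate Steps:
$x{\left(E \right)} = 0$ ($x{\left(E \right)} = 0 E = 0$)
$O{\left(H,z \right)} = - 2 z$
$T{\left(v \right)} = - 2 v^{3}$ ($T{\left(v \right)} = - 2 v v v = - 2 v^{2} v = - 2 v^{3}$)
$\left(-2\right) \left(-11\right) x{\left(2 - 5 \right)} T{\left(X \right)} = \left(-2\right) \left(-11\right) 0 \left(- 2 \cdot 2^{3}\right) = 22 \cdot 0 \left(\left(-2\right) 8\right) = 0 \left(-16\right) = 0$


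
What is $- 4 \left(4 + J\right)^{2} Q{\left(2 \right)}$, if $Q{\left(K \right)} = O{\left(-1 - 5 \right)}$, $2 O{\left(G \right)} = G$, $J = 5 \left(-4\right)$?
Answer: $3072$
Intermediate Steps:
$J = -20$
$O{\left(G \right)} = \frac{G}{2}$
$Q{\left(K \right)} = -3$ ($Q{\left(K \right)} = \frac{-1 - 5}{2} = \frac{1}{2} \left(-6\right) = -3$)
$- 4 \left(4 + J\right)^{2} Q{\left(2 \right)} = - 4 \left(4 - 20\right)^{2} \left(-3\right) = - 4 \left(-16\right)^{2} \left(-3\right) = \left(-4\right) 256 \left(-3\right) = \left(-1024\right) \left(-3\right) = 3072$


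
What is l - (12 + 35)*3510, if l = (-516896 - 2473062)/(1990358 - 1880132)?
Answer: -9093486589/55113 ≈ -1.6500e+5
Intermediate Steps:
l = -1494979/55113 (l = -2989958/110226 = -2989958*1/110226 = -1494979/55113 ≈ -27.126)
l - (12 + 35)*3510 = -1494979/55113 - (12 + 35)*3510 = -1494979/55113 - 47*3510 = -1494979/55113 - 1*164970 = -1494979/55113 - 164970 = -9093486589/55113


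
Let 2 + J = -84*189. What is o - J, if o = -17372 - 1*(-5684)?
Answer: 4190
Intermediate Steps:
o = -11688 (o = -17372 + 5684 = -11688)
J = -15878 (J = -2 - 84*189 = -2 - 15876 = -15878)
o - J = -11688 - 1*(-15878) = -11688 + 15878 = 4190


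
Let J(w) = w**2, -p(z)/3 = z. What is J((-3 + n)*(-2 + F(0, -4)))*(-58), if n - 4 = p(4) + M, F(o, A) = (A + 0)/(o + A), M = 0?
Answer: -7018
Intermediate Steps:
p(z) = -3*z
F(o, A) = A/(A + o)
n = -8 (n = 4 + (-3*4 + 0) = 4 + (-12 + 0) = 4 - 12 = -8)
J((-3 + n)*(-2 + F(0, -4)))*(-58) = ((-3 - 8)*(-2 - 4/(-4 + 0)))**2*(-58) = (-11*(-2 - 4/(-4)))**2*(-58) = (-11*(-2 - 4*(-1/4)))**2*(-58) = (-11*(-2 + 1))**2*(-58) = (-11*(-1))**2*(-58) = 11**2*(-58) = 121*(-58) = -7018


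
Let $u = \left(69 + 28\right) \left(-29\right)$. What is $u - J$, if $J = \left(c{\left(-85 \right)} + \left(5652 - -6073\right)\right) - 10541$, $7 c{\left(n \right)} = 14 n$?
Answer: $-3827$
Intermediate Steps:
$c{\left(n \right)} = 2 n$ ($c{\left(n \right)} = \frac{14 n}{7} = 2 n$)
$J = 1014$ ($J = \left(2 \left(-85\right) + \left(5652 - -6073\right)\right) - 10541 = \left(-170 + \left(5652 + 6073\right)\right) - 10541 = \left(-170 + 11725\right) - 10541 = 11555 - 10541 = 1014$)
$u = -2813$ ($u = 97 \left(-29\right) = -2813$)
$u - J = -2813 - 1014 = -3827$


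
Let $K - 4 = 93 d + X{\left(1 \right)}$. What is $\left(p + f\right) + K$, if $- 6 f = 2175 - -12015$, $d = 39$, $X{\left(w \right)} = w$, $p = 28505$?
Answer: $29772$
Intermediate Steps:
$f = -2365$ ($f = - \frac{2175 - -12015}{6} = - \frac{2175 + 12015}{6} = \left(- \frac{1}{6}\right) 14190 = -2365$)
$K = 3632$ ($K = 4 + \left(93 \cdot 39 + 1\right) = 4 + \left(3627 + 1\right) = 4 + 3628 = 3632$)
$\left(p + f\right) + K = \left(28505 - 2365\right) + 3632 = 26140 + 3632 = 29772$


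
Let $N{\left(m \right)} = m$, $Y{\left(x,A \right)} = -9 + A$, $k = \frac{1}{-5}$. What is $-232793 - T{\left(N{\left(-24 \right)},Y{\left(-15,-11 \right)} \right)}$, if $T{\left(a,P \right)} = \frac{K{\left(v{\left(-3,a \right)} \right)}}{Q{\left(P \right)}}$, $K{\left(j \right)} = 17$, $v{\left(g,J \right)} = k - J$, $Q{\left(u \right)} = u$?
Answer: $- \frac{4655843}{20} \approx -2.3279 \cdot 10^{5}$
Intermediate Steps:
$k = - \frac{1}{5} \approx -0.2$
$v{\left(g,J \right)} = - \frac{1}{5} - J$
$T{\left(a,P \right)} = \frac{17}{P}$
$-232793 - T{\left(N{\left(-24 \right)},Y{\left(-15,-11 \right)} \right)} = -232793 - \frac{17}{-9 - 11} = -232793 - \frac{17}{-20} = -232793 - 17 \left(- \frac{1}{20}\right) = -232793 - - \frac{17}{20} = -232793 + \frac{17}{20} = - \frac{4655843}{20}$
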